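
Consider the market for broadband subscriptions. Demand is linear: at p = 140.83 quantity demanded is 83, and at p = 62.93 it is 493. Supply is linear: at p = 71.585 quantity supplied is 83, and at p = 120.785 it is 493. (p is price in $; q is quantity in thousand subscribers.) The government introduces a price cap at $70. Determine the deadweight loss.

$8675.31 thousand

Demand slope = (62.93 − 140.83)/(493 − 83) = −0.19, so p = 156.6 − 0.19q.
Supply slope = (120.785 − 71.585)/(493 − 83) = 0.12, so p = 61.625 + 0.12q.
Competitive equilibrium: 156.6 − 0.19q = 61.625 + 0.12q → q* = 306.37097, p* = 98.38952.
At the ceiling p = 70, quantity supplied = (70 − 61.625)/0.12 = 69.79167.
Willingness to pay at q' = 69.79167: 156.6 − 0.19·69.79167 = 143.33958.
Δq = 306.37097 − 69.79167 = 236.5793; wedge = 143.33958 − 70 = 73.33958.
DWL = ½ × 236.5793 × 73.33958 = $8675.31 thousand.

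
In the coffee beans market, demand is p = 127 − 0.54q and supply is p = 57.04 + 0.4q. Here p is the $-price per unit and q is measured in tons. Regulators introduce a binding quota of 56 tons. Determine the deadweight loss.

Competitive equilibrium: 127 − 0.54q = 57.04 + 0.4q → q* = 74.42553, p* = 86.81021.
At q = 56: demand price = 127 − 0.54·56 = 96.76; supply price = 57.04 + 0.4·56 = 79.44.
Δq = 74.42553 − 56 = 18.42553; wedge = 96.76 − 79.44 = 17.32.
The triangle = ½ × 18.42553 × 17.32 = $159.57.

$159.57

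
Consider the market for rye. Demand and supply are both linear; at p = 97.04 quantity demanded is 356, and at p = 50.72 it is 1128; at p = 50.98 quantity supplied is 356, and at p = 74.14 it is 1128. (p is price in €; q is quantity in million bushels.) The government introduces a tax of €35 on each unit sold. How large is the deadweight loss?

Demand slope = (50.72 − 97.04)/(1128 − 356) = −0.06, so p = 118.4 − 0.06q.
Supply slope = (74.14 − 50.98)/(1128 − 356) = 0.03, so p = 40.3 + 0.03q.
Competitive equilibrium: 118.4 − 0.06q = 40.3 + 0.03q → q* = 867.7778, p* = 66.3333.
With the tax, the buyer price exceeds the seller price by 35: (118.4 − 0.06q) − (40.3 + 0.03q) = 35 → q' = 478.8889.
Δq = 867.7778 − 478.8889 = 388.8889; the wedge equals the tax, 35.
DWL = ½ × 388.8889 × 35 = €6805.56 million.

€6805.56 million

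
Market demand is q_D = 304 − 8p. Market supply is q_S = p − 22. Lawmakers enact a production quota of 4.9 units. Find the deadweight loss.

In inverse form: demand p = 38 − 0.125q, supply p = 22 + q.
Competitive equilibrium: 38 − 0.125q = 22 + q → q* = 14.2222, p* = 36.2222.
At q = 4.9: demand price = 38 − 0.125·4.9 = 37.3875; supply price = 22 + 1·4.9 = 26.9.
Δq = 14.2222 − 4.9 = 9.3222; wedge = 37.3875 − 26.9 = 10.4875.
Welfare loss = ½ × 9.3222 × 10.4875 = 48.88.

48.88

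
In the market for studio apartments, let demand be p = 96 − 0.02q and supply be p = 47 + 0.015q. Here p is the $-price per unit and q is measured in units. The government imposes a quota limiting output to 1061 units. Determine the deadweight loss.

Competitive equilibrium: 96 − 0.02q = 47 + 0.015q → q* = 1400, p* = 68.
At q = 1061: demand price = 96 − 0.02·1061 = 74.78; supply price = 47 + 0.015·1061 = 62.915.
Δq = 1400 − 1061 = 339; wedge = 74.78 − 62.915 = 11.865.
Welfare loss = ½ × 339 × 11.865 = $2011.12.

$2011.12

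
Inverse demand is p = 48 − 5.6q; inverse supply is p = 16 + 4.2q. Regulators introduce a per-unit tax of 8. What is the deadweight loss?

Competitive equilibrium: 48 − 5.6q = 16 + 4.2q → q* = 3.2653, p* = 29.7143.
With the tax, the buyer price exceeds the seller price by 8: (48 − 5.6q) − (16 + 4.2q) = 8 → q' = 2.449.
Δq = 3.2653 − 2.449 = 0.8163; the wedge equals the tax, 8.
The triangle = ½ × 0.8163 × 8 = 3.27.

3.27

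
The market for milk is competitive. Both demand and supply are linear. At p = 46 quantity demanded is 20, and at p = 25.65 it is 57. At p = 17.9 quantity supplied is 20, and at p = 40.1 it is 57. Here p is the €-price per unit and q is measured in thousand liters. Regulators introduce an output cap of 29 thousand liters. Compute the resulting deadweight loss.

Demand slope = (25.65 − 46)/(57 − 20) = −0.55, so p = 57 − 0.55q.
Supply slope = (40.1 − 17.9)/(57 − 20) = 0.6, so p = 5.9 + 0.6q.
Competitive equilibrium: 57 − 0.55q = 5.9 + 0.6q → q* = 44.4348, p* = 32.5609.
At q = 29: demand price = 57 − 0.55·29 = 41.05; supply price = 5.9 + 0.6·29 = 23.3.
Δq = 44.4348 − 29 = 15.4348; wedge = 41.05 − 23.3 = 17.75.
Welfare loss = ½ × 15.4348 × 17.75 = €136.98 thousand.

€136.98 thousand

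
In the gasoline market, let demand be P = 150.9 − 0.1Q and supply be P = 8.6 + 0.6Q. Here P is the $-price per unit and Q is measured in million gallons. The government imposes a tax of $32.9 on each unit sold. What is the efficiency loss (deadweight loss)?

Competitive equilibrium: 150.9 − 0.1Q = 8.6 + 0.6Q → Q* = 203.2857, P* = 130.5714.
With the tax, the buyer price exceeds the seller price by 32.9: (150.9 − 0.1Q) − (8.6 + 0.6Q) = 32.9 → Q' = 156.2857.
ΔQ = 203.2857 − 156.2857 = 47; the wedge equals the tax, 32.9.
The triangle = ½ × 47 × 32.9 = $773.15 million.

$773.15 million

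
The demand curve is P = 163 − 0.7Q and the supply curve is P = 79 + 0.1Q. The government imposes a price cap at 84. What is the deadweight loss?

1210

Competitive equilibrium: 163 − 0.7Q = 79 + 0.1Q → Q* = 105, P* = 89.5.
At the ceiling P = 84, quantity supplied = (84 − 79)/0.1 = 50.
Willingness to pay at Q' = 50: 163 − 0.7·50 = 128.
ΔQ = 105 − 50 = 55; wedge = 128 − 84 = 44.
The triangle = ½ × 55 × 44 = 1210.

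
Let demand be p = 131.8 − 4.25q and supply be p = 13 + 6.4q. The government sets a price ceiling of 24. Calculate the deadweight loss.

Competitive equilibrium: 131.8 − 4.25q = 13 + 6.4q → q* = 11.15493, p* = 84.39155.
At the ceiling p = 24, quantity supplied = (24 − 13)/6.4 = 1.71875.
Willingness to pay at q' = 1.71875: 131.8 − 4.25·1.71875 = 124.49531.
Δq = 11.15493 − 1.71875 = 9.43618; wedge = 124.49531 − 24 = 100.49531.
DWL = ½ × 9.43618 × 100.49531 = 474.15.

474.15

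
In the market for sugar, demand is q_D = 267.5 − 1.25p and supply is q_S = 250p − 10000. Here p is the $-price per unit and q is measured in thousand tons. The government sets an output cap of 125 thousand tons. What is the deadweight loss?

$3359.61 thousand

In inverse form: demand p = 214 − 0.8q, supply p = 40 + 0.004q.
Competitive equilibrium: 214 − 0.8q = 40 + 0.004q → q* = 216.4179, p* = 40.8657.
At q = 125: demand price = 214 − 0.8·125 = 114; supply price = 40 + 0.004·125 = 40.5.
Δq = 216.4179 − 125 = 91.4179; wedge = 114 − 40.5 = 73.5.
Deadweight loss = ½ × 91.4179 × 73.5 = $3359.61 thousand.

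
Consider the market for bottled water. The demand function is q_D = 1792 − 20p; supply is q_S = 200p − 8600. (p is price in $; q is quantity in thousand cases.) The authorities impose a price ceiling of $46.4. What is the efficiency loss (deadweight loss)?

In inverse form: demand p = 89.6 − 0.05q, supply p = 43 + 0.005q.
Competitive equilibrium: 89.6 − 0.05q = 43 + 0.005q → q* = 847.2727, p* = 47.2364.
At the ceiling p = 46.4, quantity supplied = (46.4 − 43)/0.005 = 680.
Willingness to pay at q' = 680: 89.6 − 0.05·680 = 55.6.
Δq = 847.2727 − 680 = 167.2727; wedge = 55.6 − 46.4 = 9.2.
DWL = ½ × 167.2727 × 9.2 = $769.45 thousand.

$769.45 thousand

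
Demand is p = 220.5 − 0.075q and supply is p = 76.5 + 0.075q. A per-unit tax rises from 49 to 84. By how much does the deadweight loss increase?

Competitive equilibrium: 220.5 − 0.075q = 76.5 + 0.075q → q* = 960, p* = 148.5.
For a per-unit tax t: Δq = t/0.15, so DWL = ½·t·(t/0.15) = t²/0.3.
At t = 49: DWL = 8003.333. At t = 84: DWL = 23520.
Increase = 23520 − 8003.333 = 15516.67.

15516.67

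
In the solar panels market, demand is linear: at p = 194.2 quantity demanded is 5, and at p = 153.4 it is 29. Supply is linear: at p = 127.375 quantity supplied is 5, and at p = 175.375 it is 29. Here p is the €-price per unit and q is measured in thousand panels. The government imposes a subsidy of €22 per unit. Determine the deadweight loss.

Demand slope = (153.4 − 194.2)/(29 − 5) = −1.7, so p = 202.7 − 1.7q.
Supply slope = (175.375 − 127.375)/(29 − 5) = 2, so p = 117.375 + 2q.
Competitive equilibrium: 202.7 − 1.7q = 117.375 + 2q → q* = 23.0608, p* = 163.4966.
The subsidy lowers effective supply by 22: p = 95.375 + 2q.
New quantity: 202.7 − 1.7q = 95.375 + 2q → q' = 29.0068.
Overproduction Δq = 29.0068 − 23.0608 = 5.946; wedge = subsidy = 22.
Welfare loss = ½ × 5.946 × 22 = €65.41 thousand.

€65.41 thousand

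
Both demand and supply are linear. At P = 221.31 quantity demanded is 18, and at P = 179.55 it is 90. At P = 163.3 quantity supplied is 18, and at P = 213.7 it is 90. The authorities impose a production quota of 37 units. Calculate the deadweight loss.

443.37

Demand slope = (179.55 − 221.31)/(90 − 18) = −0.58, so P = 231.75 − 0.58Q.
Supply slope = (213.7 − 163.3)/(90 − 18) = 0.7, so P = 150.7 + 0.7Q.
Competitive equilibrium: 231.75 − 0.58Q = 150.7 + 0.7Q → Q* = 63.3203, P* = 195.0242.
At Q = 37: demand price = 231.75 − 0.58·37 = 210.29; supply price = 150.7 + 0.7·37 = 176.6.
ΔQ = 63.3203 − 37 = 26.3203; wedge = 210.29 − 176.6 = 33.69.
DWL = ½ × 26.3203 × 33.69 = 443.37.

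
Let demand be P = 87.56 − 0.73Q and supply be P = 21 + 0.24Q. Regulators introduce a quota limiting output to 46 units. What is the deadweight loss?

248.13

Competitive equilibrium: 87.56 − 0.73Q = 21 + 0.24Q → Q* = 68.6186, P* = 37.4685.
At Q = 46: demand price = 87.56 − 0.73·46 = 53.98; supply price = 21 + 0.24·46 = 32.04.
ΔQ = 68.6186 − 46 = 22.6186; wedge = 53.98 − 32.04 = 21.94.
DWL = ½ × 22.6186 × 21.94 = 248.13.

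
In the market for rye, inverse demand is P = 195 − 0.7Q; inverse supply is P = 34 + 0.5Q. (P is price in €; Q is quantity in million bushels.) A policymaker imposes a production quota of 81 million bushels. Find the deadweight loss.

Competitive equilibrium: 195 − 0.7Q = 34 + 0.5Q → Q* = 134.1667, P* = 101.0833.
At Q = 81: demand price = 195 − 0.7·81 = 138.3; supply price = 34 + 0.5·81 = 74.5.
ΔQ = 134.1667 − 81 = 53.1667; wedge = 138.3 − 74.5 = 63.8.
The triangle = ½ × 53.1667 × 63.8 = €1696.02 million.

€1696.02 million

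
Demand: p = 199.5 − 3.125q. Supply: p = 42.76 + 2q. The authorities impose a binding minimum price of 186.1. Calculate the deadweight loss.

1771.84

Competitive equilibrium: 199.5 − 3.125q = 42.76 + 2q → q* = 30.5834, p* = 103.9268.
At the floor p = 186.1, quantity demanded = (199.5 − 186.1)/3.125 = 4.288.
Sellers' marginal cost at q' = 4.288: 42.76 + 2·4.288 = 51.336.
Δq = 30.5834 − 4.288 = 26.2954; wedge = 186.1 − 51.336 = 134.764.
DWL = ½ × 26.2954 × 134.764 = 1771.84.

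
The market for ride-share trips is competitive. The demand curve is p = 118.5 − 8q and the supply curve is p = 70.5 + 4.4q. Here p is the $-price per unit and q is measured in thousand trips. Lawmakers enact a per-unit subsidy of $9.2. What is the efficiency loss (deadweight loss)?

Competitive equilibrium: 118.5 − 8q = 70.5 + 4.4q → q* = 3.871, p* = 87.5323.
The subsidy lowers effective supply by 9.2: p = 61.3 + 4.4q.
New quantity: 118.5 − 8q = 61.3 + 4.4q → q' = 4.6129.
Overproduction Δq = 4.6129 − 3.871 = 0.7419; wedge = subsidy = 9.2.
Welfare loss = ½ × 0.7419 × 9.2 = $3.41 thousand.

$3.41 thousand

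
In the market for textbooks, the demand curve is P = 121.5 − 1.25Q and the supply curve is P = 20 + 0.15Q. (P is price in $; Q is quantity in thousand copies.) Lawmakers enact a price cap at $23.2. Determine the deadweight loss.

Competitive equilibrium: 121.5 − 1.25Q = 20 + 0.15Q → Q* = 72.5, P* = 30.875.
At the ceiling P = 23.2, quantity supplied = (23.2 − 20)/0.15 = 21.3333.
Willingness to pay at Q' = 21.3333: 121.5 − 1.25·21.3333 = 94.8334.
ΔQ = 72.5 − 21.3333 = 51.1667; wedge = 94.8334 − 23.2 = 71.6334.
The triangle = ½ × 51.1667 × 71.6334 = $1832.62 thousand.

$1832.62 thousand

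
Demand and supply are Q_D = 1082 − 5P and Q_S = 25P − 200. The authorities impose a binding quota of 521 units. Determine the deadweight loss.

14476.85

In inverse form: demand P = 216.4 − 0.2Q, supply P = 8 + 0.04Q.
Competitive equilibrium: 216.4 − 0.2Q = 8 + 0.04Q → Q* = 868.3333, P* = 42.7333.
At Q = 521: demand price = 216.4 − 0.2·521 = 112.2; supply price = 8 + 0.04·521 = 28.84.
ΔQ = 868.3333 − 521 = 347.3333; wedge = 112.2 − 28.84 = 83.36.
Deadweight loss = ½ × 347.3333 × 83.36 = 14476.85.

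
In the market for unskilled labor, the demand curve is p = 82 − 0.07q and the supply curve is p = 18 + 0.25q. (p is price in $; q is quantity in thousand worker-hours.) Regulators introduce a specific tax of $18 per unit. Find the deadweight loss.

$506.25 thousand

Competitive equilibrium: 82 − 0.07q = 18 + 0.25q → q* = 200, p* = 68.
With the tax, the buyer price exceeds the seller price by 18: (82 − 0.07q) − (18 + 0.25q) = 18 → q' = 143.75.
Δq = 200 − 143.75 = 56.25; the wedge equals the tax, 18.
Deadweight loss = ½ × 56.25 × 18 = $506.25 thousand.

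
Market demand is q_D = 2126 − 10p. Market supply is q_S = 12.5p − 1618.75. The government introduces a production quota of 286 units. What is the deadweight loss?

2777.29

In inverse form: demand p = 212.6 − 0.1q, supply p = 129.5 + 0.08q.
Competitive equilibrium: 212.6 − 0.1q = 129.5 + 0.08q → q* = 461.6667, p* = 166.4333.
At q = 286: demand price = 212.6 − 0.1·286 = 184; supply price = 129.5 + 0.08·286 = 152.38.
Δq = 461.6667 − 286 = 175.6667; wedge = 184 − 152.38 = 31.62.
The triangle = ½ × 175.6667 × 31.62 = 2777.29.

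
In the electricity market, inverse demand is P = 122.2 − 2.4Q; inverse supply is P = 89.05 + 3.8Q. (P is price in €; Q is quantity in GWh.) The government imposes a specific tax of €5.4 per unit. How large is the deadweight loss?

Competitive equilibrium: 122.2 − 2.4Q = 89.05 + 3.8Q → Q* = 5.3468, P* = 109.3677.
With the tax, the buyer price exceeds the seller price by 5.4: (122.2 − 2.4Q) − (89.05 + 3.8Q) = 5.4 → Q' = 4.4758.
ΔQ = 5.3468 − 4.4758 = 0.871; the wedge equals the tax, 5.4.
Deadweight loss = ½ × 0.871 × 5.4 = €2.35.

€2.35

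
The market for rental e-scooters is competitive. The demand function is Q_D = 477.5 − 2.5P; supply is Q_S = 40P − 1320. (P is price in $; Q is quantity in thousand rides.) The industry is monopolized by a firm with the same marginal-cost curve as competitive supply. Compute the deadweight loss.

$6904.10 thousand

In inverse form: demand P = 191 − 0.4Q, supply P = 33 + 0.025Q.
Competitive equilibrium: 191 − 0.4Q = 33 + 0.025Q → Q* = 371.7647, P* = 42.2941.
Marginal revenue: MR = 191 − 0.8Q. Set MR = MC: 191 − 0.8Q = 33 + 0.025Q → Q_m = 191.5152.
Price P_m = 191 − 0.4·191.5152 = 114.3939; MC(Q_m) = 33 + 0.025·191.5152 = 37.7879.
Competitive Q* = 371.7647, so ΔQ = 180.2495; wedge = 114.3939 − 37.7879 = 76.606.
Welfare loss = ½ × 180.2495 × 76.606 = $6904.10 thousand.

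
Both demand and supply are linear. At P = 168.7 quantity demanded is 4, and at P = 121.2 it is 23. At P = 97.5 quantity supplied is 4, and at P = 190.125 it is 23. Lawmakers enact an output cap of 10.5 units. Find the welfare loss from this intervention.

Demand slope = (121.2 − 168.7)/(23 − 4) = −2.5, so P = 178.7 − 2.5Q.
Supply slope = (190.125 − 97.5)/(23 − 4) = 4.875, so P = 78 + 4.875Q.
Competitive equilibrium: 178.7 − 2.5Q = 78 + 4.875Q → Q* = 13.6542, P* = 144.5644.
At Q = 10.5: demand price = 178.7 − 2.5·10.5 = 152.45; supply price = 78 + 4.875·10.5 = 129.1875.
ΔQ = 13.6542 − 10.5 = 3.1542; wedge = 152.45 − 129.1875 = 23.2625.
DWL = ½ × 3.1542 × 23.2625 = 36.69.

36.69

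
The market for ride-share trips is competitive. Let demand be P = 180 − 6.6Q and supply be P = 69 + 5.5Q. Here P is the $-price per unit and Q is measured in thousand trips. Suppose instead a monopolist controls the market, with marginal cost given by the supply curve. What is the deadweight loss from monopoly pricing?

Competitive equilibrium: 180 − 6.6Q = 69 + 5.5Q → Q* = 9.1736, P* = 119.4545.
Marginal revenue: MR = 180 − 13.2Q. Set MR = MC: 180 − 13.2Q = 69 + 5.5Q → Q_m = 5.9358.
Price P_m = 180 − 6.6·5.9358 = 140.8237; MC(Q_m) = 69 + 5.5·5.9358 = 101.6469.
Competitive Q* = 9.1736, so ΔQ = 3.2378; wedge = 140.8237 − 101.6469 = 39.1768.
DWL = ½ × 3.2378 × 39.1768 = $63.42 thousand.

$63.42 thousand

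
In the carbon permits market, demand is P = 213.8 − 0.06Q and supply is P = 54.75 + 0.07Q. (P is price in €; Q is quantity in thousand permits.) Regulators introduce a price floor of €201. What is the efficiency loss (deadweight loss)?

Competitive equilibrium: 213.8 − 0.06Q = 54.75 + 0.07Q → Q* = 1223.461538, P* = 140.392308.
At the floor P = 201, quantity demanded = (213.8 − 201)/0.06 = 213.333333.
Sellers' marginal cost at Q' = 213.333333: 54.75 + 0.07·213.333333 = 69.683333.
ΔQ = 1223.461538 − 213.333333 = 1010.128205; wedge = 201 − 69.683333 = 131.316667.
Welfare loss = ½ × 1010.128205 × 131.316667 = €66323.33 thousand.

€66323.33 thousand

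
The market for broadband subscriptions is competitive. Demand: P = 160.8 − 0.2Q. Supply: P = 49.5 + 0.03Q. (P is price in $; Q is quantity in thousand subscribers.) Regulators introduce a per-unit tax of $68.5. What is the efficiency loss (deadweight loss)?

$10200.54 thousand

Competitive equilibrium: 160.8 − 0.2Q = 49.5 + 0.03Q → Q* = 483.913, P* = 64.0174.
With the tax, the buyer price exceeds the seller price by 68.5: (160.8 − 0.2Q) − (49.5 + 0.03Q) = 68.5 → Q' = 186.087.
ΔQ = 483.913 − 186.087 = 297.826; the wedge equals the tax, 68.5.
Welfare loss = ½ × 297.826 × 68.5 = $10200.54 thousand.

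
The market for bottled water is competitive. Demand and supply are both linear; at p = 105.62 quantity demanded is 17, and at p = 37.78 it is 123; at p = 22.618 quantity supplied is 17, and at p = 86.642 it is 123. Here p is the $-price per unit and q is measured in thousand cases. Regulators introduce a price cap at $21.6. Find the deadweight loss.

$2910.69 thousand

Demand slope = (37.78 − 105.62)/(123 − 17) = −0.64, so p = 116.5 − 0.64q.
Supply slope = (86.642 − 22.618)/(123 − 17) = 0.604, so p = 12.35 + 0.604q.
Competitive equilibrium: 116.5 − 0.64q = 12.35 + 0.604q → q* = 83.7219, p* = 62.918.
At the ceiling p = 21.6, quantity supplied = (21.6 − 12.35)/0.604 = 15.3146.
Willingness to pay at q' = 15.3146: 116.5 − 0.64·15.3146 = 106.6987.
Δq = 83.7219 − 15.3146 = 68.4073; wedge = 106.6987 − 21.6 = 85.0987.
Deadweight loss = ½ × 68.4073 × 85.0987 = $2910.69 thousand.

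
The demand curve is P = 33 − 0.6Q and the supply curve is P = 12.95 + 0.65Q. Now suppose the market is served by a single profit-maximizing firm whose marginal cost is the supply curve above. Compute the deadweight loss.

Competitive equilibrium: 33 − 0.6Q = 12.95 + 0.65Q → Q* = 16.04, P* = 23.376.
Marginal revenue: MR = 33 − 1.2Q. Set MR = MC: 33 − 1.2Q = 12.95 + 0.65Q → Q_m = 10.8378.
Price P_m = 33 − 0.6·10.8378 = 26.4973; MC(Q_m) = 12.95 + 0.65·10.8378 = 19.9946.
Competitive Q* = 16.04, so ΔQ = 5.2022; wedge = 26.4973 − 19.9946 = 6.5027.
Deadweight loss = ½ × 5.2022 × 6.5027 = 16.91.

16.91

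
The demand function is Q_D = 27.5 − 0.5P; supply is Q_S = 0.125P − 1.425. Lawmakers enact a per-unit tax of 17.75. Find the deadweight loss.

15.75

In inverse form: demand P = 55 − 2Q, supply P = 11.4 + 8Q.
Competitive equilibrium: 55 − 2Q = 11.4 + 8Q → Q* = 4.36, P* = 46.28.
With the tax, the buyer price exceeds the seller price by 17.75: (55 − 2Q) − (11.4 + 8Q) = 17.75 → Q' = 2.585.
ΔQ = 4.36 − 2.585 = 1.775; the wedge equals the tax, 17.75.
Welfare loss = ½ × 1.775 × 17.75 = 15.75.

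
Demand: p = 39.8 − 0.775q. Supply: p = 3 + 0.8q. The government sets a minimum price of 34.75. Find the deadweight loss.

223.56

Competitive equilibrium: 39.8 − 0.775q = 3 + 0.8q → q* = 23.3651, p* = 21.6921.
At the floor p = 34.75, quantity demanded = (39.8 − 34.75)/0.775 = 6.5161.
Sellers' marginal cost at q' = 6.5161: 3 + 0.8·6.5161 = 8.2129.
Δq = 23.3651 − 6.5161 = 16.849; wedge = 34.75 − 8.2129 = 26.5371.
Welfare loss = ½ × 16.849 × 26.5371 = 223.56.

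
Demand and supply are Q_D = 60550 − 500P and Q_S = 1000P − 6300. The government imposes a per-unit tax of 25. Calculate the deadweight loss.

104166.67

In inverse form: demand P = 121.1 − 0.002Q, supply P = 6.3 + 0.001Q.
Competitive equilibrium: 121.1 − 0.002Q = 6.3 + 0.001Q → Q* = 38266.6667, P* = 44.5667.
With the tax, the buyer price exceeds the seller price by 25: (121.1 − 0.002Q) − (6.3 + 0.001Q) = 25 → Q' = 29933.3333.
ΔQ = 38266.6667 − 29933.3333 = 8333.3334; the wedge equals the tax, 25.
DWL = ½ × 8333.3334 × 25 = 104166.67.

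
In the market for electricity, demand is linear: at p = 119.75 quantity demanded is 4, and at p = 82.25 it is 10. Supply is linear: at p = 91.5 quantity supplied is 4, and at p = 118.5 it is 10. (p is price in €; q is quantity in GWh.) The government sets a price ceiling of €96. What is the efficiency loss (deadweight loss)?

€14.24

Demand slope = (82.25 − 119.75)/(10 − 4) = −6.25, so p = 144.75 − 6.25q.
Supply slope = (118.5 − 91.5)/(10 − 4) = 4.5, so p = 73.5 + 4.5q.
Competitive equilibrium: 144.75 − 6.25q = 73.5 + 4.5q → q* = 6.6279, p* = 103.3256.
At the ceiling p = 96, quantity supplied = (96 − 73.5)/4.5 = 5.
Willingness to pay at q' = 5: 144.75 − 6.25·5 = 113.5.
Δq = 6.6279 − 5 = 1.6279; wedge = 113.5 − 96 = 17.5.
Deadweight loss = ½ × 1.6279 × 17.5 = €14.24.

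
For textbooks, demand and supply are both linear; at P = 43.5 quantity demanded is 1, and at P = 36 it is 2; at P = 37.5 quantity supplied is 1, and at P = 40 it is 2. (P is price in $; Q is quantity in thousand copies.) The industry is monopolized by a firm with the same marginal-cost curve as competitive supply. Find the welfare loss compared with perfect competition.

Demand slope = (36 − 43.5)/(2 − 1) = −7.5, so P = 51 − 7.5Q.
Supply slope = (40 − 37.5)/(2 − 1) = 2.5, so P = 35 + 2.5Q.
Competitive equilibrium: 51 − 7.5Q = 35 + 2.5Q → Q* = 1.6, P* = 39.
Marginal revenue: MR = 51 − 15Q. Set MR = MC: 51 − 15Q = 35 + 2.5Q → Q_m = 0.9143.
Price P_m = 51 − 7.5·0.9143 = 44.1428; MC(Q_m) = 35 + 2.5·0.9143 = 37.2858.
Competitive Q* = 1.6, so ΔQ = 0.6857; wedge = 44.1428 − 37.2858 = 6.857.
Welfare loss = ½ × 0.6857 × 6.857 = $2.35 thousand.

$2.35 thousand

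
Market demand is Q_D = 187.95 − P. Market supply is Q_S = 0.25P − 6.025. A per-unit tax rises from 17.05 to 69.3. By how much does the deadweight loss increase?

451.18

In inverse form: demand P = 187.95 − Q, supply P = 24.1 + 4Q.
Competitive equilibrium: 187.95 − Q = 24.1 + 4Q → Q* = 32.77, P* = 155.18.
For a per-unit tax t: ΔQ = t/5, so DWL = ½·t·(t/5) = t²/10.
At t = 17.05: DWL = 29.07. At t = 69.3: DWL = 480.249.
Increase = 480.249 − 29.07 = 451.18.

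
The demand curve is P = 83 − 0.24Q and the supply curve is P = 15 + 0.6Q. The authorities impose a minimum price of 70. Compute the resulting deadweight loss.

301.34

Competitive equilibrium: 83 − 0.24Q = 15 + 0.6Q → Q* = 80.9524, P* = 63.5714.
At the floor P = 70, quantity demanded = (83 − 70)/0.24 = 54.1667.
Sellers' marginal cost at Q' = 54.1667: 15 + 0.6·54.1667 = 47.5.
ΔQ = 80.9524 − 54.1667 = 26.7857; wedge = 70 − 47.5 = 22.5.
Deadweight loss = ½ × 26.7857 × 22.5 = 301.34.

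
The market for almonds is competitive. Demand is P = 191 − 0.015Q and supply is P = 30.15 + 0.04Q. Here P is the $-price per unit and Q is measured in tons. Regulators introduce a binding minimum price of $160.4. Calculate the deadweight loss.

Competitive equilibrium: 191 − 0.015Q = 30.15 + 0.04Q → Q* = 2924.5455, P* = 147.1318.
At the floor P = 160.4, quantity demanded = (191 − 160.4)/0.015 = 2040.
Sellers' marginal cost at Q' = 2040: 30.15 + 0.04·2040 = 111.75.
ΔQ = 2924.5455 − 2040 = 884.5455; wedge = 160.4 − 111.75 = 48.65.
Welfare loss = ½ × 884.5455 × 48.65 = $21516.57.

$21516.57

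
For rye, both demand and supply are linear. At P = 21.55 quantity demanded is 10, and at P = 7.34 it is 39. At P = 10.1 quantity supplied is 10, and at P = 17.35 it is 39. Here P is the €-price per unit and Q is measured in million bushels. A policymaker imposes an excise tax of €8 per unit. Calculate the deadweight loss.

€43.24 million

Demand slope = (7.34 − 21.55)/(39 − 10) = −0.49, so P = 26.45 − 0.49Q.
Supply slope = (17.35 − 10.1)/(39 − 10) = 0.25, so P = 7.6 + 0.25Q.
Competitive equilibrium: 26.45 − 0.49Q = 7.6 + 0.25Q → Q* = 25.473, P* = 13.9682.
With the tax, the buyer price exceeds the seller price by 8: (26.45 − 0.49Q) − (7.6 + 0.25Q) = 8 → Q' = 14.6622.
ΔQ = 25.473 − 14.6622 = 10.8108; the wedge equals the tax, 8.
Welfare loss = ½ × 10.8108 × 8 = €43.24 million.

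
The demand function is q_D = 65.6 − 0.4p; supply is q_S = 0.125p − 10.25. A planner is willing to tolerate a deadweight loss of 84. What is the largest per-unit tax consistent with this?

42

In inverse form: demand p = 164 − 2.5q, supply p = 82 + 8q.
Competitive equilibrium: 164 − 2.5q = 82 + 8q → q* = 7.8095, p* = 144.4762.
A tax t gives Δq = t/10.5 and wedge t, so DWL = t²/21.
t²/21 = 84 → t² = 1764 → t = 42.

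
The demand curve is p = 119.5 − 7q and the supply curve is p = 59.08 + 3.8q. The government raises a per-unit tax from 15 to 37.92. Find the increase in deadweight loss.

Competitive equilibrium: 119.5 − 7q = 59.08 + 3.8q → q* = 5.5944, p* = 80.3389.
For a per-unit tax t: Δq = t/10.8, so DWL = ½·t·(t/10.8) = t²/21.6.
At t = 15: DWL = 10.417. At t = 37.92: DWL = 66.571.
Increase = 66.571 − 10.417 = 56.154.

56.154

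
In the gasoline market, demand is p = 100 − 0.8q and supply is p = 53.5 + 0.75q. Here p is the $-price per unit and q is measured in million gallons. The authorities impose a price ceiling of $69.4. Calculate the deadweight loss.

Competitive equilibrium: 100 − 0.8q = 53.5 + 0.75q → q* = 30, p* = 76.
At the ceiling p = 69.4, quantity supplied = (69.4 − 53.5)/0.75 = 21.2.
Willingness to pay at q' = 21.2: 100 − 0.8·21.2 = 83.04.
Δq = 30 − 21.2 = 8.8; wedge = 83.04 − 69.4 = 13.64.
The triangle = ½ × 8.8 × 13.64 = $60.016 million.

$60.016 million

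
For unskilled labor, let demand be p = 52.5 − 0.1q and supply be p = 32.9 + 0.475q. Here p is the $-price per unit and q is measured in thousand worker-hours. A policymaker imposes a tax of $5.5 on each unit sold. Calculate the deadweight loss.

Competitive equilibrium: 52.5 − 0.1q = 32.9 + 0.475q → q* = 34.087, p* = 49.0913.
With the tax, the buyer price exceeds the seller price by 5.5: (52.5 − 0.1q) − (32.9 + 0.475q) = 5.5 → q' = 24.5217.
Δq = 34.087 − 24.5217 = 9.5653; the wedge equals the tax, 5.5.
Welfare loss = ½ × 9.5653 × 5.5 = $26.30 thousand.

$26.30 thousand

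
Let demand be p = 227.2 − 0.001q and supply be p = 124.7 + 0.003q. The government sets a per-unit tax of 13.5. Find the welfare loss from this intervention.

Competitive equilibrium: 227.2 − 0.001q = 124.7 + 0.003q → q* = 25625, p* = 201.575.
With the tax, the buyer price exceeds the seller price by 13.5: (227.2 − 0.001q) − (124.7 + 0.003q) = 13.5 → q' = 22250.
Δq = 25625 − 22250 = 3375; the wedge equals the tax, 13.5.
Deadweight loss = ½ × 3375 × 13.5 = 22781.25.

22781.25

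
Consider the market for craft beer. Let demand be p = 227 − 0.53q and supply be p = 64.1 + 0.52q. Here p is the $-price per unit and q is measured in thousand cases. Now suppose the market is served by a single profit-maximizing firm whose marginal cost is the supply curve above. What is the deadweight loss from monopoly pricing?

$1421.87 thousand

Competitive equilibrium: 227 − 0.53q = 64.1 + 0.52q → q* = 155.1429, p* = 144.7743.
Marginal revenue: MR = 227 − 1.06q. Set MR = MC: 227 − 1.06q = 64.1 + 0.52q → q_m = 103.1013.
Price p_m = 227 − 0.53·103.1013 = 172.3563; MC(q_m) = 64.1 + 0.52·103.1013 = 117.7127.
Competitive q* = 155.1429, so Δq = 52.0416; wedge = 172.3563 − 117.7127 = 54.6436.
Welfare loss = ½ × 52.0416 × 54.6436 = $1421.87 thousand.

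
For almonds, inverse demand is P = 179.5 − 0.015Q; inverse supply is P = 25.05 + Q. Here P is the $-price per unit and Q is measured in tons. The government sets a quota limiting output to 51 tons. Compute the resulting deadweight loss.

Competitive equilibrium: 179.5 − 0.015Q = 25.05 + Q → Q* = 152.1675, P* = 177.2175.
At Q = 51: demand price = 179.5 − 0.015·51 = 178.735; supply price = 25.05 + 1·51 = 76.05.
ΔQ = 152.1675 − 51 = 101.1675; wedge = 178.735 − 76.05 = 102.685.
Welfare loss = ½ × 101.1675 × 102.685 = $5194.19.

$5194.19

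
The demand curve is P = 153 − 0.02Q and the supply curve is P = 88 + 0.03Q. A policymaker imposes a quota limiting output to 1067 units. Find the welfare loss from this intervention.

Competitive equilibrium: 153 − 0.02Q = 88 + 0.03Q → Q* = 1300, P* = 127.
At Q = 1067: demand price = 153 − 0.02·1067 = 131.66; supply price = 88 + 0.03·1067 = 120.01.
ΔQ = 1300 − 1067 = 233; wedge = 131.66 − 120.01 = 11.65.
Deadweight loss = ½ × 233 × 11.65 = 1357.225.

1357.225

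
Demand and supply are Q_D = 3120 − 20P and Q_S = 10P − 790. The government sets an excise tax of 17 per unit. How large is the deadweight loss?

963.33

In inverse form: demand P = 156 − 0.05Q, supply P = 79 + 0.1Q.
Competitive equilibrium: 156 − 0.05Q = 79 + 0.1Q → Q* = 513.3333, P* = 130.3333.
With the tax, the buyer price exceeds the seller price by 17: (156 − 0.05Q) − (79 + 0.1Q) = 17 → Q' = 400.
ΔQ = 513.3333 − 400 = 113.3333; the wedge equals the tax, 17.
Deadweight loss = ½ × 113.3333 × 17 = 963.33.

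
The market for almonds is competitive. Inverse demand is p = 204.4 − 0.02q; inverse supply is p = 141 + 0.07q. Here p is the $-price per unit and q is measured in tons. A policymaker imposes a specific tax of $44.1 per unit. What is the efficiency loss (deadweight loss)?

$10804.50

Competitive equilibrium: 204.4 − 0.02q = 141 + 0.07q → q* = 704.4444, p* = 190.3111.
With the tax, the buyer price exceeds the seller price by 44.1: (204.4 − 0.02q) − (141 + 0.07q) = 44.1 → q' = 214.4444.
Δq = 704.4444 − 214.4444 = 490; the wedge equals the tax, 44.1.
The triangle = ½ × 490 × 44.1 = $10804.50.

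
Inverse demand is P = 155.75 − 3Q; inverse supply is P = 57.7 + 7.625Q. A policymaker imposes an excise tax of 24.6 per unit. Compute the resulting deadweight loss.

28.48

Competitive equilibrium: 155.75 − 3Q = 57.7 + 7.625Q → Q* = 9.2282, P* = 128.0653.
With the tax, the buyer price exceeds the seller price by 24.6: (155.75 − 3Q) − (57.7 + 7.625Q) = 24.6 → Q' = 6.9129.
ΔQ = 9.2282 − 6.9129 = 2.3153; the wedge equals the tax, 24.6.
The triangle = ½ × 2.3153 × 24.6 = 28.48.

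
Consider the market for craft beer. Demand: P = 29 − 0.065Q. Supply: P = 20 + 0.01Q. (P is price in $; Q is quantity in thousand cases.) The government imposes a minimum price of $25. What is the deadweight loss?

Competitive equilibrium: 29 − 0.065Q = 20 + 0.01Q → Q* = 120, P* = 21.2.
At the floor P = 25, quantity demanded = (29 − 25)/0.065 = 61.5385.
Sellers' marginal cost at Q' = 61.5385: 20 + 0.01·61.5385 = 20.6154.
ΔQ = 120 − 61.5385 = 58.4615; wedge = 25 − 20.6154 = 4.3846.
Welfare loss = ½ × 58.4615 × 4.3846 = $128.17 thousand.

$128.17 thousand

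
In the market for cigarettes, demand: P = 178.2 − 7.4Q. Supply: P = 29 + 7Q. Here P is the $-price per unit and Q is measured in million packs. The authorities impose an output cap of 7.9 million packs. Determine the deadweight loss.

$43.61 million

Competitive equilibrium: 178.2 − 7.4Q = 29 + 7Q → Q* = 10.3611, P* = 101.5278.
At Q = 7.9: demand price = 178.2 − 7.4·7.9 = 119.74; supply price = 29 + 7·7.9 = 84.3.
ΔQ = 10.3611 − 7.9 = 2.4611; wedge = 119.74 − 84.3 = 35.44.
DWL = ½ × 2.4611 × 35.44 = $43.61 million.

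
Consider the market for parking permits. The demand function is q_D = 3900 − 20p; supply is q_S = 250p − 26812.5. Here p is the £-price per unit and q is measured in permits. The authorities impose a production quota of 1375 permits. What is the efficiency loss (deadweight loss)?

In inverse form: demand p = 195 − 0.05q, supply p = 107.25 + 0.004q.
Competitive equilibrium: 195 − 0.05q = 107.25 + 0.004q → q* = 1625, p* = 113.75.
At q = 1375: demand price = 195 − 0.05·1375 = 126.25; supply price = 107.25 + 0.004·1375 = 112.75.
Δq = 1625 − 1375 = 250; wedge = 126.25 − 112.75 = 13.5.
Welfare loss = ½ × 250 × 13.5 = £1687.50.

£1687.50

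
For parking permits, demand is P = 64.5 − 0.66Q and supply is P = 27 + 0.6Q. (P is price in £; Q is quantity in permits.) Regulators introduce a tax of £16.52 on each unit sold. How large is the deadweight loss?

Competitive equilibrium: 64.5 − 0.66Q = 27 + 0.6Q → Q* = 29.7619, P* = 44.8571.
With the tax, the buyer price exceeds the seller price by 16.52: (64.5 − 0.66Q) − (27 + 0.6Q) = 16.52 → Q' = 16.6508.
ΔQ = 29.7619 − 16.6508 = 13.1111; the wedge equals the tax, 16.52.
The triangle = ½ × 13.1111 × 16.52 = £108.30.

£108.30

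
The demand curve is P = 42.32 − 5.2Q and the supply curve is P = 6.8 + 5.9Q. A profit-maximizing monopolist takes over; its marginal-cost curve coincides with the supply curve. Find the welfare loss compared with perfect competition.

Competitive equilibrium: 42.32 − 5.2Q = 6.8 + 5.9Q → Q* = 3.2, P* = 25.68.
Marginal revenue: MR = 42.32 − 10.4Q. Set MR = MC: 42.32 − 10.4Q = 6.8 + 5.9Q → Q_m = 2.1791.
Price P_m = 42.32 − 5.2·2.1791 = 30.9887; MC(Q_m) = 6.8 + 5.9·2.1791 = 19.6567.
Competitive Q* = 3.2, so ΔQ = 1.0209; wedge = 30.9887 − 19.6567 = 11.332.
Deadweight loss = ½ × 1.0209 × 11.332 = 5.78.

5.78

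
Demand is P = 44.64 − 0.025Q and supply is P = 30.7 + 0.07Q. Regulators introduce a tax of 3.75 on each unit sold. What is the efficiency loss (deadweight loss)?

74.01

Competitive equilibrium: 44.64 − 0.025Q = 30.7 + 0.07Q → Q* = 146.7368, P* = 40.9716.
With the tax, the buyer price exceeds the seller price by 3.75: (44.64 − 0.025Q) − (30.7 + 0.07Q) = 3.75 → Q' = 107.2632.
ΔQ = 146.7368 − 107.2632 = 39.4736; the wedge equals the tax, 3.75.
The triangle = ½ × 39.4736 × 3.75 = 74.01.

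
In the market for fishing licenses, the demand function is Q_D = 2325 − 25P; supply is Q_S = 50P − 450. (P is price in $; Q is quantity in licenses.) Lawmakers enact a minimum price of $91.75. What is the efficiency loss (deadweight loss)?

$56204.30

In inverse form: demand P = 93 − 0.04Q, supply P = 9 + 0.02Q.
Competitive equilibrium: 93 − 0.04Q = 9 + 0.02Q → Q* = 1400, P* = 37.
At the floor P = 91.75, quantity demanded = (93 − 91.75)/0.04 = 31.25.
Sellers' marginal cost at Q' = 31.25: 9 + 0.02·31.25 = 9.625.
ΔQ = 1400 − 31.25 = 1368.75; wedge = 91.75 − 9.625 = 82.125.
Deadweight loss = ½ × 1368.75 × 82.125 = $56204.30.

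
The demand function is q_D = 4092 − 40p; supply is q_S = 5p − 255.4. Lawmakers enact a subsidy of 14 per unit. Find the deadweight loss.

In inverse form: demand p = 102.3 − 0.025q, supply p = 51.08 + 0.2q.
Competitive equilibrium: 102.3 − 0.025q = 51.08 + 0.2q → q* = 227.6444, p* = 96.6089.
The subsidy lowers effective supply by 14: p = 37.08 + 0.2q.
New quantity: 102.3 − 0.025q = 37.08 + 0.2q → q' = 289.8667.
Overproduction Δq = 289.8667 − 227.6444 = 62.2223; wedge = subsidy = 14.
The triangle = ½ × 62.2223 × 14 = 435.56.

435.56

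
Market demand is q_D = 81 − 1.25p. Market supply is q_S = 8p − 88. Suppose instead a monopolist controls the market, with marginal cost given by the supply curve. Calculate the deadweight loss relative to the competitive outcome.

In inverse form: demand p = 64.8 − 0.8q, supply p = 11 + 0.125q.
Competitive equilibrium: 64.8 − 0.8q = 11 + 0.125q → q* = 58.1622, p* = 18.2703.
Marginal revenue: MR = 64.8 − 1.6q. Set MR = MC: 64.8 − 1.6q = 11 + 0.125q → q_m = 31.1884.
Price p_m = 64.8 − 0.8·31.1884 = 39.8493; MC(q_m) = 11 + 0.125·31.1884 = 14.8986.
Competitive q* = 58.1622, so Δq = 26.9738; wedge = 39.8493 − 14.8986 = 24.9507.
Deadweight loss = ½ × 26.9738 × 24.9507 = 336.51.

336.51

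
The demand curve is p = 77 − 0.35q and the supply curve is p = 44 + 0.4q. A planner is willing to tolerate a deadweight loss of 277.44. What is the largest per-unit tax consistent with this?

Competitive equilibrium: 77 − 0.35q = 44 + 0.4q → q* = 44, p* = 61.6.
A tax t gives Δq = t/0.75 and wedge t, so DWL = t²/1.5.
t²/1.5 = 277.44 → t² = 416.16 → t = 20.4.

20.4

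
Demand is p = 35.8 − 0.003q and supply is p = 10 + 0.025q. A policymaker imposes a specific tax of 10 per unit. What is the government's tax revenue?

5642.86

Competitive equilibrium: 35.8 − 0.003q = 10 + 0.025q → q* = 921.4286, p* = 33.0357.
With the tax, the buyer price exceeds the seller price by 10: (35.8 − 0.003q) − (10 + 0.025q) = 10 → q' = 564.2857.
Tax revenue = 10 × 564.2857 = 5642.86.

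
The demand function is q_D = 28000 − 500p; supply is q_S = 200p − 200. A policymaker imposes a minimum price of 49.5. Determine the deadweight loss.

74290.18

In inverse form: demand p = 56 − 0.002q, supply p = 1 + 0.005q.
Competitive equilibrium: 56 − 0.002q = 1 + 0.005q → q* = 7857.1429, p* = 40.2857.
At the floor p = 49.5, quantity demanded = (56 − 49.5)/0.002 = 3250.
Sellers' marginal cost at q' = 3250: 1 + 0.005·3250 = 17.25.
Δq = 7857.1429 − 3250 = 4607.1429; wedge = 49.5 − 17.25 = 32.25.
Welfare loss = ½ × 4607.1429 × 32.25 = 74290.18.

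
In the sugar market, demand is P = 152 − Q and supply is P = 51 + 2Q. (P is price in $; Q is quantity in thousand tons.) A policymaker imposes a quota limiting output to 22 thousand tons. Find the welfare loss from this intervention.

$204.17 thousand

Competitive equilibrium: 152 − Q = 51 + 2Q → Q* = 33.6667, P* = 118.3333.
At Q = 22: demand price = 152 − 1·22 = 130; supply price = 51 + 2·22 = 95.
ΔQ = 33.6667 − 22 = 11.6667; wedge = 130 − 95 = 35.
The triangle = ½ × 11.6667 × 35 = $204.17 thousand.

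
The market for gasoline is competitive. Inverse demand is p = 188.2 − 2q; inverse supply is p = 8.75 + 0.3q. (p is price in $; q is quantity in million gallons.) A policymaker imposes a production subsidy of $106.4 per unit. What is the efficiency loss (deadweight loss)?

Competitive equilibrium: 188.2 − 2q = 8.75 + 0.3q → q* = 78.0217, p* = 32.1565.
The subsidy lowers effective supply by 106.4: p = 0.3q − 97.65.
New quantity: 188.2 − 2q = 0.3q − 97.65 → q' = 124.2826.
Overproduction Δq = 124.2826 − 78.0217 = 46.2609; wedge = subsidy = 106.4.
The triangle = ½ × 46.2609 × 106.4 = $2461.08 million.

$2461.08 million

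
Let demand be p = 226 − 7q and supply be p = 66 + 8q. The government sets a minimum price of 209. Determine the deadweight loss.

Competitive equilibrium: 226 − 7q = 66 + 8q → q* = 10.6667, p* = 151.3333.
At the floor p = 209, quantity demanded = (226 − 209)/7 = 2.4286.
Sellers' marginal cost at q' = 2.4286: 66 + 8·2.4286 = 85.4288.
Δq = 10.6667 − 2.4286 = 8.2381; wedge = 209 − 85.4288 = 123.5712.
The triangle = ½ × 8.2381 × 123.5712 = 509.

509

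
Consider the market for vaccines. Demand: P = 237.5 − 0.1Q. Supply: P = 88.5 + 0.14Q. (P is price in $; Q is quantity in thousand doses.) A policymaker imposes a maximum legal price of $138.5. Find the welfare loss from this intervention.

Competitive equilibrium: 237.5 − 0.1Q = 88.5 + 0.14Q → Q* = 620.8333, P* = 175.4167.
At the ceiling P = 138.5, quantity supplied = (138.5 − 88.5)/0.14 = 357.1429.
Willingness to pay at Q' = 357.1429: 237.5 − 0.1·357.1429 = 201.7857.
ΔQ = 620.8333 − 357.1429 = 263.6904; wedge = 201.7857 − 138.5 = 63.2857.
Welfare loss = ½ × 263.6904 × 63.2857 = $8343.92 thousand.

$8343.92 thousand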